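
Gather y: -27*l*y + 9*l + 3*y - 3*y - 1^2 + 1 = -27*l*y + 9*l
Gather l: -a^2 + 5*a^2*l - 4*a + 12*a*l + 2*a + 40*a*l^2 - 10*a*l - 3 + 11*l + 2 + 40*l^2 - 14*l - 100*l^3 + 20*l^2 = -a^2 - 2*a - 100*l^3 + l^2*(40*a + 60) + l*(5*a^2 + 2*a - 3) - 1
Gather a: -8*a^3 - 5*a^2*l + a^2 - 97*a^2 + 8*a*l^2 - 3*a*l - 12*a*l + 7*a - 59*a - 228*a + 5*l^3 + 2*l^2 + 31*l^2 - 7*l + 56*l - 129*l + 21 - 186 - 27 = -8*a^3 + a^2*(-5*l - 96) + a*(8*l^2 - 15*l - 280) + 5*l^3 + 33*l^2 - 80*l - 192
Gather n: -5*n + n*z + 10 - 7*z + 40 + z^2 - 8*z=n*(z - 5) + z^2 - 15*z + 50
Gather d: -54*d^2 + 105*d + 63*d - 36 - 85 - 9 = -54*d^2 + 168*d - 130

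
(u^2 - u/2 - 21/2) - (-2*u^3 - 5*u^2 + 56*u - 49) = 2*u^3 + 6*u^2 - 113*u/2 + 77/2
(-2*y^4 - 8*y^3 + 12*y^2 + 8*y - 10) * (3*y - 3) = -6*y^5 - 18*y^4 + 60*y^3 - 12*y^2 - 54*y + 30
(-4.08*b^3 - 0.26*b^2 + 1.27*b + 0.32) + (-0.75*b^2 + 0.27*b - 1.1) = -4.08*b^3 - 1.01*b^2 + 1.54*b - 0.78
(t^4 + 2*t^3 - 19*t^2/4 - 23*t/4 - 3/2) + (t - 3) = t^4 + 2*t^3 - 19*t^2/4 - 19*t/4 - 9/2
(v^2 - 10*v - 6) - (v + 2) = v^2 - 11*v - 8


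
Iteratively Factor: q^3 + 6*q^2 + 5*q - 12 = (q - 1)*(q^2 + 7*q + 12) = (q - 1)*(q + 4)*(q + 3)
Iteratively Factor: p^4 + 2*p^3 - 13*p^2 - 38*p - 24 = (p - 4)*(p^3 + 6*p^2 + 11*p + 6) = (p - 4)*(p + 1)*(p^2 + 5*p + 6) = (p - 4)*(p + 1)*(p + 3)*(p + 2)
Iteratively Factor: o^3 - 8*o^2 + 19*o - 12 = (o - 4)*(o^2 - 4*o + 3) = (o - 4)*(o - 1)*(o - 3)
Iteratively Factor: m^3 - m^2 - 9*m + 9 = (m + 3)*(m^2 - 4*m + 3) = (m - 3)*(m + 3)*(m - 1)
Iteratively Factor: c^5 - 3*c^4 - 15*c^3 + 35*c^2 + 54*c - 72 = (c - 4)*(c^4 + c^3 - 11*c^2 - 9*c + 18) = (c - 4)*(c - 3)*(c^3 + 4*c^2 + c - 6) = (c - 4)*(c - 3)*(c + 2)*(c^2 + 2*c - 3) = (c - 4)*(c - 3)*(c + 2)*(c + 3)*(c - 1)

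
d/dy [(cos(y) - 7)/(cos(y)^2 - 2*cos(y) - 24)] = (cos(y)^2 - 14*cos(y) + 38)*sin(y)/(sin(y)^2 + 2*cos(y) + 23)^2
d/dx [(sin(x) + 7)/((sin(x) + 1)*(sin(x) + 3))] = (-14*sin(x) + cos(x)^2 - 26)*cos(x)/((sin(x) + 1)^2*(sin(x) + 3)^2)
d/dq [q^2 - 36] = 2*q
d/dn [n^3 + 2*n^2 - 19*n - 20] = 3*n^2 + 4*n - 19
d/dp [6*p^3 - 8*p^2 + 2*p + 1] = 18*p^2 - 16*p + 2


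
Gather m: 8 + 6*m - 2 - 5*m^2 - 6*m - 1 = 5 - 5*m^2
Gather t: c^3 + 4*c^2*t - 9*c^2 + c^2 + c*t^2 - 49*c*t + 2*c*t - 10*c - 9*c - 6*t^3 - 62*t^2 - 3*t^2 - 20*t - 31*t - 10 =c^3 - 8*c^2 - 19*c - 6*t^3 + t^2*(c - 65) + t*(4*c^2 - 47*c - 51) - 10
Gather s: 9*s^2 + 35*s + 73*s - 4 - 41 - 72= 9*s^2 + 108*s - 117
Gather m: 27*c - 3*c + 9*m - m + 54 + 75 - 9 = 24*c + 8*m + 120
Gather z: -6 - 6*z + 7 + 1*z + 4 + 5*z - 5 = 0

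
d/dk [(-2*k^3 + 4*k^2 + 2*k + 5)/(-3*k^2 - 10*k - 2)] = 2*(3*k^4 + 20*k^3 - 11*k^2 + 7*k + 23)/(9*k^4 + 60*k^3 + 112*k^2 + 40*k + 4)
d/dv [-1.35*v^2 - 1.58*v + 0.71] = -2.7*v - 1.58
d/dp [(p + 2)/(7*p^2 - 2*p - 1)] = (-7*p^2 - 28*p + 3)/(49*p^4 - 28*p^3 - 10*p^2 + 4*p + 1)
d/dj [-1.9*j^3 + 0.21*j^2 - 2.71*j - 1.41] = -5.7*j^2 + 0.42*j - 2.71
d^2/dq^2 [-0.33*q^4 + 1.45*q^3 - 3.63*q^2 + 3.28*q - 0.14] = -3.96*q^2 + 8.7*q - 7.26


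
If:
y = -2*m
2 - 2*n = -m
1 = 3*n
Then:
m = -4/3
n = 1/3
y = 8/3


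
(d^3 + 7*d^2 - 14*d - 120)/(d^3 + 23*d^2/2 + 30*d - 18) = 2*(d^2 + d - 20)/(2*d^2 + 11*d - 6)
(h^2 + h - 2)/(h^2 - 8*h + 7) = (h + 2)/(h - 7)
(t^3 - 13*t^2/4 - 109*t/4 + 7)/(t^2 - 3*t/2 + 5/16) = 4*(t^2 - 3*t - 28)/(4*t - 5)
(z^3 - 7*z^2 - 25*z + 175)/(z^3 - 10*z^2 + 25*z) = (z^2 - 2*z - 35)/(z*(z - 5))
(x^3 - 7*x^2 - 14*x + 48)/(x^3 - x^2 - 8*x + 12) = (x - 8)/(x - 2)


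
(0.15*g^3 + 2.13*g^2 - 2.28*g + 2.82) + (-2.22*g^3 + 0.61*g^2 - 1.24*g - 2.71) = -2.07*g^3 + 2.74*g^2 - 3.52*g + 0.11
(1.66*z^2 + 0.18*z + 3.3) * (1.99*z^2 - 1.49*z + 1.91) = 3.3034*z^4 - 2.1152*z^3 + 9.4694*z^2 - 4.5732*z + 6.303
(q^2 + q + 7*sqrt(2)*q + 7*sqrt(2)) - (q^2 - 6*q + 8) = 7*q + 7*sqrt(2)*q - 8 + 7*sqrt(2)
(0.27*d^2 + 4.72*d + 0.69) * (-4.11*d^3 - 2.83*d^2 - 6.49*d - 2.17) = -1.1097*d^5 - 20.1633*d^4 - 17.9458*d^3 - 33.1714*d^2 - 14.7205*d - 1.4973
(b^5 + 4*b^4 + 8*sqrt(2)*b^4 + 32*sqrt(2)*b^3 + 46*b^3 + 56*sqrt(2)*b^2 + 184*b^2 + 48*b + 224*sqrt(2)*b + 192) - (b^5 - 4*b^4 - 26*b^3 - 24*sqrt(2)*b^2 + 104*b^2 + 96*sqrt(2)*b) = 8*b^4 + 8*sqrt(2)*b^4 + 32*sqrt(2)*b^3 + 72*b^3 + 80*b^2 + 80*sqrt(2)*b^2 + 48*b + 128*sqrt(2)*b + 192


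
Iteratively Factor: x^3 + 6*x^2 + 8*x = (x + 4)*(x^2 + 2*x) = x*(x + 4)*(x + 2)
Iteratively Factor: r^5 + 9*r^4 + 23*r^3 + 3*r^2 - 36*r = (r + 3)*(r^4 + 6*r^3 + 5*r^2 - 12*r) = (r + 3)*(r + 4)*(r^3 + 2*r^2 - 3*r) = (r - 1)*(r + 3)*(r + 4)*(r^2 + 3*r) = r*(r - 1)*(r + 3)*(r + 4)*(r + 3)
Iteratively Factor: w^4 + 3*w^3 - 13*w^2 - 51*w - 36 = (w + 3)*(w^3 - 13*w - 12) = (w + 1)*(w + 3)*(w^2 - w - 12) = (w + 1)*(w + 3)^2*(w - 4)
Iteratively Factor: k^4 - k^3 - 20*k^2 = (k + 4)*(k^3 - 5*k^2) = k*(k + 4)*(k^2 - 5*k) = k*(k - 5)*(k + 4)*(k)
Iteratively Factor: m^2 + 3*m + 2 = (m + 1)*(m + 2)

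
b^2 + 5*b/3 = b*(b + 5/3)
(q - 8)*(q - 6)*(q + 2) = q^3 - 12*q^2 + 20*q + 96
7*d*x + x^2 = x*(7*d + x)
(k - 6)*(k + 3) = k^2 - 3*k - 18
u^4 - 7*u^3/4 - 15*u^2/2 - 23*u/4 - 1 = (u - 4)*(u + 1/4)*(u + 1)^2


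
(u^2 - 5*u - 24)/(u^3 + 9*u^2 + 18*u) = (u - 8)/(u*(u + 6))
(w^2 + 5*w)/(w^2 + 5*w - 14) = w*(w + 5)/(w^2 + 5*w - 14)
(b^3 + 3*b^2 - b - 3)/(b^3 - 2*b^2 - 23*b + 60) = (b^3 + 3*b^2 - b - 3)/(b^3 - 2*b^2 - 23*b + 60)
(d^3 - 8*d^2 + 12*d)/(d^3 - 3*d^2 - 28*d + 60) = d/(d + 5)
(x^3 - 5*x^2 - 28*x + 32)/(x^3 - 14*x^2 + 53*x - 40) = (x + 4)/(x - 5)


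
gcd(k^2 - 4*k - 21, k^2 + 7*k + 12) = k + 3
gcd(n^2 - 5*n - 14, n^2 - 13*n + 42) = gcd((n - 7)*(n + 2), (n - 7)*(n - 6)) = n - 7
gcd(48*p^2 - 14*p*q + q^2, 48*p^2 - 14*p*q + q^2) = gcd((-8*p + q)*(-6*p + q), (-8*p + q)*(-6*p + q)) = 48*p^2 - 14*p*q + q^2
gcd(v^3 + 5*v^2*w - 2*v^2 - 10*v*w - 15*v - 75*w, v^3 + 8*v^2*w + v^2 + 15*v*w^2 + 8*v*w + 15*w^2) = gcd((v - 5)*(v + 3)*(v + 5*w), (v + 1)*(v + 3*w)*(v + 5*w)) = v + 5*w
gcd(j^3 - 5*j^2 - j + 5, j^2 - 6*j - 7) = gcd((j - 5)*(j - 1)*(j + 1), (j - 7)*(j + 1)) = j + 1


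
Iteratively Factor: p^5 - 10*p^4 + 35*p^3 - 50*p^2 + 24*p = (p - 2)*(p^4 - 8*p^3 + 19*p^2 - 12*p) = p*(p - 2)*(p^3 - 8*p^2 + 19*p - 12) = p*(p - 4)*(p - 2)*(p^2 - 4*p + 3) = p*(p - 4)*(p - 3)*(p - 2)*(p - 1)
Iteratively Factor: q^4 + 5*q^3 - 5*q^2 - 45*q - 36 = (q + 3)*(q^3 + 2*q^2 - 11*q - 12) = (q + 3)*(q + 4)*(q^2 - 2*q - 3) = (q - 3)*(q + 3)*(q + 4)*(q + 1)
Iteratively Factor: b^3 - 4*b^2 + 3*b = (b)*(b^2 - 4*b + 3) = b*(b - 1)*(b - 3)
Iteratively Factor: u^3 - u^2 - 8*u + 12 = (u - 2)*(u^2 + u - 6) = (u - 2)*(u + 3)*(u - 2)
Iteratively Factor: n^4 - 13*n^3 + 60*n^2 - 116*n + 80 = (n - 2)*(n^3 - 11*n^2 + 38*n - 40) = (n - 2)^2*(n^2 - 9*n + 20) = (n - 5)*(n - 2)^2*(n - 4)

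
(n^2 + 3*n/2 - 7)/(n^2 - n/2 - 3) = (2*n + 7)/(2*n + 3)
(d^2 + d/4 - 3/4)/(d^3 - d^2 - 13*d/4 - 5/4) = (4*d - 3)/(4*d^2 - 8*d - 5)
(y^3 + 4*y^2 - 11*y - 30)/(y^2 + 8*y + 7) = (y^3 + 4*y^2 - 11*y - 30)/(y^2 + 8*y + 7)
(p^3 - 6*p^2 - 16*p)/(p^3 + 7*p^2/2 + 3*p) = 2*(p - 8)/(2*p + 3)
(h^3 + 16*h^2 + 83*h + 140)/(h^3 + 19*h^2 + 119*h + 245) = (h + 4)/(h + 7)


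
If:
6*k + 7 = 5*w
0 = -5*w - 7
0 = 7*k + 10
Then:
No Solution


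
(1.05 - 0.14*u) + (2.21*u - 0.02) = 2.07*u + 1.03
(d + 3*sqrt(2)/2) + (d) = 2*d + 3*sqrt(2)/2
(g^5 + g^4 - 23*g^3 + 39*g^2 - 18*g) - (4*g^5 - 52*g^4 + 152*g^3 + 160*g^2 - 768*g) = -3*g^5 + 53*g^4 - 175*g^3 - 121*g^2 + 750*g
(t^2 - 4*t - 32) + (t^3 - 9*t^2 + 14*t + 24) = t^3 - 8*t^2 + 10*t - 8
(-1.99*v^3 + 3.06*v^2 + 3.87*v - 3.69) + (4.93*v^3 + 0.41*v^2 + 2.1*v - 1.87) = 2.94*v^3 + 3.47*v^2 + 5.97*v - 5.56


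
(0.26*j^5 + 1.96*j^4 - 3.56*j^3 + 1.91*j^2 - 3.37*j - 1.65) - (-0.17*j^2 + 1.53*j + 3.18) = 0.26*j^5 + 1.96*j^4 - 3.56*j^3 + 2.08*j^2 - 4.9*j - 4.83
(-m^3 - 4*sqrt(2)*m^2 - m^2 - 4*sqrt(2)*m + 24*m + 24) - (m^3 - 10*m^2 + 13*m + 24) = -2*m^3 - 4*sqrt(2)*m^2 + 9*m^2 - 4*sqrt(2)*m + 11*m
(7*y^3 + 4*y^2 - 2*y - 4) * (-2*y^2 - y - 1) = -14*y^5 - 15*y^4 - 7*y^3 + 6*y^2 + 6*y + 4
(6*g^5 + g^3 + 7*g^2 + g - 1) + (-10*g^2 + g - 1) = 6*g^5 + g^3 - 3*g^2 + 2*g - 2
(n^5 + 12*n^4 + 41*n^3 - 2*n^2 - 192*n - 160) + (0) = n^5 + 12*n^4 + 41*n^3 - 2*n^2 - 192*n - 160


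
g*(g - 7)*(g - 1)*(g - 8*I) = g^4 - 8*g^3 - 8*I*g^3 + 7*g^2 + 64*I*g^2 - 56*I*g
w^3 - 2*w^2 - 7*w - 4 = (w - 4)*(w + 1)^2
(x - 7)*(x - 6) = x^2 - 13*x + 42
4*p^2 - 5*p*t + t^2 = (-4*p + t)*(-p + t)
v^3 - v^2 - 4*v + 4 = (v - 2)*(v - 1)*(v + 2)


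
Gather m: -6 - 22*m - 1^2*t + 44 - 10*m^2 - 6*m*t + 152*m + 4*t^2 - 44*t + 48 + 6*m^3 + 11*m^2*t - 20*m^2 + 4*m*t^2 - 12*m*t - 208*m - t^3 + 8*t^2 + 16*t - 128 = 6*m^3 + m^2*(11*t - 30) + m*(4*t^2 - 18*t - 78) - t^3 + 12*t^2 - 29*t - 42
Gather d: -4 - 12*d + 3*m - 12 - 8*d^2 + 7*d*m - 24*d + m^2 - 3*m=-8*d^2 + d*(7*m - 36) + m^2 - 16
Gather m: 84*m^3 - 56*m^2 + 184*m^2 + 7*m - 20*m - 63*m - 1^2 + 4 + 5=84*m^3 + 128*m^2 - 76*m + 8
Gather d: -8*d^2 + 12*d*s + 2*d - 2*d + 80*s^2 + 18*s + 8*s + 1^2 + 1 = -8*d^2 + 12*d*s + 80*s^2 + 26*s + 2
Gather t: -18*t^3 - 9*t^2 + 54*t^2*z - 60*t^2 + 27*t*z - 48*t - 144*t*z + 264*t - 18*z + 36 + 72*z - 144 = -18*t^3 + t^2*(54*z - 69) + t*(216 - 117*z) + 54*z - 108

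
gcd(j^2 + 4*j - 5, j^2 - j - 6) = 1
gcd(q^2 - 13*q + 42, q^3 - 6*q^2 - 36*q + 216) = q - 6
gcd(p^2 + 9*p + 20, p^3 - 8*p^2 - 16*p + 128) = p + 4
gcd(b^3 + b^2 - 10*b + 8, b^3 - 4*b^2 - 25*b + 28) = b^2 + 3*b - 4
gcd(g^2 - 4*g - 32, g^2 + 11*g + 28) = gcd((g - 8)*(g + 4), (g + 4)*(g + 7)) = g + 4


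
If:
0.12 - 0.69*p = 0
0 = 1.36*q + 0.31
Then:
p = 0.17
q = -0.23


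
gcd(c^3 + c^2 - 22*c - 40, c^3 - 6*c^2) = 1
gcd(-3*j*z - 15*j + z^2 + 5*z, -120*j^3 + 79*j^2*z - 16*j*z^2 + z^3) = -3*j + z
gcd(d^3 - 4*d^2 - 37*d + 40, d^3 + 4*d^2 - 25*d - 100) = d + 5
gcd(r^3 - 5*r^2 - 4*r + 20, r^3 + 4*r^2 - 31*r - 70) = r^2 - 3*r - 10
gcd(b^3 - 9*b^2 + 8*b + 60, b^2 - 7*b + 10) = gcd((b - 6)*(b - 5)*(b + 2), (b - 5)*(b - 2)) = b - 5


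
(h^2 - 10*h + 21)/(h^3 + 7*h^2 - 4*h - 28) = (h^2 - 10*h + 21)/(h^3 + 7*h^2 - 4*h - 28)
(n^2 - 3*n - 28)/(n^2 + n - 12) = (n - 7)/(n - 3)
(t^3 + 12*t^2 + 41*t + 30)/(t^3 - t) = (t^2 + 11*t + 30)/(t*(t - 1))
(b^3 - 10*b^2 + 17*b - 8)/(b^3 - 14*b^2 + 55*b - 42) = (b^2 - 9*b + 8)/(b^2 - 13*b + 42)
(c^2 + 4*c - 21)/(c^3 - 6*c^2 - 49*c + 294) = (c - 3)/(c^2 - 13*c + 42)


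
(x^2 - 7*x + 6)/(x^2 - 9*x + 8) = (x - 6)/(x - 8)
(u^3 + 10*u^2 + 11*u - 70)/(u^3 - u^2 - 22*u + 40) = (u + 7)/(u - 4)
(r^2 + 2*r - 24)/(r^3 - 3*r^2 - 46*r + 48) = (r - 4)/(r^2 - 9*r + 8)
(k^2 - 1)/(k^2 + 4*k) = (k^2 - 1)/(k*(k + 4))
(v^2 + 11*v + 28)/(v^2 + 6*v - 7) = (v + 4)/(v - 1)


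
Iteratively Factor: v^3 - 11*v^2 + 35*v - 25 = (v - 1)*(v^2 - 10*v + 25) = (v - 5)*(v - 1)*(v - 5)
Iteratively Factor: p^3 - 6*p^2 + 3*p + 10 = (p - 5)*(p^2 - p - 2) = (p - 5)*(p + 1)*(p - 2)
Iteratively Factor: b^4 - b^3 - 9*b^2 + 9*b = (b - 3)*(b^3 + 2*b^2 - 3*b) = b*(b - 3)*(b^2 + 2*b - 3) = b*(b - 3)*(b + 3)*(b - 1)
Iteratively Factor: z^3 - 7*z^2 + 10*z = (z - 2)*(z^2 - 5*z) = (z - 5)*(z - 2)*(z)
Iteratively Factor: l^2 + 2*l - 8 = (l - 2)*(l + 4)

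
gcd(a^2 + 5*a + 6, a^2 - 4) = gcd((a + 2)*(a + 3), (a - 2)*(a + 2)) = a + 2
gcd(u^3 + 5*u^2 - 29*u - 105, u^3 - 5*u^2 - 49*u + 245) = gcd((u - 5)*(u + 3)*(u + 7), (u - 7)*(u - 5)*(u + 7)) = u^2 + 2*u - 35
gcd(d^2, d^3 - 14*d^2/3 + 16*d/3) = d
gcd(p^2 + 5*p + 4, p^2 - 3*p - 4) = p + 1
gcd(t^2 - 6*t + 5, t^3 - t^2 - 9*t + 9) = t - 1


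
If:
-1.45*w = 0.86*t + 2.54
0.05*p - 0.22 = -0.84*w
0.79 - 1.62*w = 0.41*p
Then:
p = 1.17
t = -3.28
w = 0.19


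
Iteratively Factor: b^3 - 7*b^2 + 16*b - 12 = (b - 2)*(b^2 - 5*b + 6) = (b - 3)*(b - 2)*(b - 2)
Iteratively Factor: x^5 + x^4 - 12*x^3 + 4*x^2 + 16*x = (x - 2)*(x^4 + 3*x^3 - 6*x^2 - 8*x) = (x - 2)*(x + 4)*(x^3 - x^2 - 2*x) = (x - 2)^2*(x + 4)*(x^2 + x) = x*(x - 2)^2*(x + 4)*(x + 1)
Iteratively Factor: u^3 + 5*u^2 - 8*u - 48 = (u + 4)*(u^2 + u - 12) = (u - 3)*(u + 4)*(u + 4)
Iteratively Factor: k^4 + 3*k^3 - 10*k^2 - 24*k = (k - 3)*(k^3 + 6*k^2 + 8*k) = k*(k - 3)*(k^2 + 6*k + 8) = k*(k - 3)*(k + 4)*(k + 2)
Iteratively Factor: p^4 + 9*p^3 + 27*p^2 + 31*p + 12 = (p + 1)*(p^3 + 8*p^2 + 19*p + 12) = (p + 1)*(p + 4)*(p^2 + 4*p + 3) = (p + 1)^2*(p + 4)*(p + 3)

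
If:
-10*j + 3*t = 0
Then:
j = 3*t/10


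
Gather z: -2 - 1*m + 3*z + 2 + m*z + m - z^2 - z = -z^2 + z*(m + 2)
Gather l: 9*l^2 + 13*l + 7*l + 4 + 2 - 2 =9*l^2 + 20*l + 4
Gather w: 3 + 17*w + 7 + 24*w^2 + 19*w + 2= 24*w^2 + 36*w + 12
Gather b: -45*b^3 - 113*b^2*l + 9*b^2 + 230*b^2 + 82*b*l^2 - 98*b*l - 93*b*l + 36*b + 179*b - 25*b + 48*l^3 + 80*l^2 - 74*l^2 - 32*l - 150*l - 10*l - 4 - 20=-45*b^3 + b^2*(239 - 113*l) + b*(82*l^2 - 191*l + 190) + 48*l^3 + 6*l^2 - 192*l - 24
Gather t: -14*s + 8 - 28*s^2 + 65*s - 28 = -28*s^2 + 51*s - 20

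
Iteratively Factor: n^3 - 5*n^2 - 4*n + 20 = (n + 2)*(n^2 - 7*n + 10) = (n - 2)*(n + 2)*(n - 5)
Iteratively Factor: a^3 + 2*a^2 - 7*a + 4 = (a + 4)*(a^2 - 2*a + 1) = (a - 1)*(a + 4)*(a - 1)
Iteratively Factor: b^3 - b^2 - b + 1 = (b + 1)*(b^2 - 2*b + 1) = (b - 1)*(b + 1)*(b - 1)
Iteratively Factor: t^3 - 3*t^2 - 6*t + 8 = (t - 1)*(t^2 - 2*t - 8) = (t - 4)*(t - 1)*(t + 2)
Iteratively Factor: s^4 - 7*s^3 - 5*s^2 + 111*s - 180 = (s - 5)*(s^3 - 2*s^2 - 15*s + 36) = (s - 5)*(s - 3)*(s^2 + s - 12) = (s - 5)*(s - 3)^2*(s + 4)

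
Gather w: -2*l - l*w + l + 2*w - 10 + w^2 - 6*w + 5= -l + w^2 + w*(-l - 4) - 5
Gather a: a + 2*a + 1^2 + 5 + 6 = 3*a + 12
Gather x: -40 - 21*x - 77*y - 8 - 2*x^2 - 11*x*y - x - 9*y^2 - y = -2*x^2 + x*(-11*y - 22) - 9*y^2 - 78*y - 48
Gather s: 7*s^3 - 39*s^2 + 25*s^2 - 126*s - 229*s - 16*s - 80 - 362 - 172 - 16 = 7*s^3 - 14*s^2 - 371*s - 630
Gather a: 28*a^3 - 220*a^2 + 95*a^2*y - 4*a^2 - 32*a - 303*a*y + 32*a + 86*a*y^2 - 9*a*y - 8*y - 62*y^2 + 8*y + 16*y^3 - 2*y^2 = 28*a^3 + a^2*(95*y - 224) + a*(86*y^2 - 312*y) + 16*y^3 - 64*y^2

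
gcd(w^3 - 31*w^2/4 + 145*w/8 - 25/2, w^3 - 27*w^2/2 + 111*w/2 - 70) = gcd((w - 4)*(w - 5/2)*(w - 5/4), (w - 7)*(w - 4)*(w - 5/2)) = w^2 - 13*w/2 + 10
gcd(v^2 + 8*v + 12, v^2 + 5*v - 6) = v + 6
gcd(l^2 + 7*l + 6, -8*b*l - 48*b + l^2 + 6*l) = l + 6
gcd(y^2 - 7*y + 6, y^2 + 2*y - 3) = y - 1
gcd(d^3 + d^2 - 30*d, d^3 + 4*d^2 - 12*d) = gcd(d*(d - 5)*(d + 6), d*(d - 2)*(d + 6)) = d^2 + 6*d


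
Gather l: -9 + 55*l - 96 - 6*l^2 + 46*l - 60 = -6*l^2 + 101*l - 165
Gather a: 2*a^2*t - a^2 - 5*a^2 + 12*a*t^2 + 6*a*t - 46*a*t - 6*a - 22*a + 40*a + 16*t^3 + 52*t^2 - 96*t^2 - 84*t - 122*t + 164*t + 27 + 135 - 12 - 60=a^2*(2*t - 6) + a*(12*t^2 - 40*t + 12) + 16*t^3 - 44*t^2 - 42*t + 90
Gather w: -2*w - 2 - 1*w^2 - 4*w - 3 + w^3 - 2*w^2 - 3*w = w^3 - 3*w^2 - 9*w - 5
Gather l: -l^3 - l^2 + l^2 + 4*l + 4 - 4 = -l^3 + 4*l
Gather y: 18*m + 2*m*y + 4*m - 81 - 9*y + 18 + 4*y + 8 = 22*m + y*(2*m - 5) - 55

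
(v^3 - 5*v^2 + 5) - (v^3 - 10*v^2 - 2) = 5*v^2 + 7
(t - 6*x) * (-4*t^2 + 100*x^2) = -4*t^3 + 24*t^2*x + 100*t*x^2 - 600*x^3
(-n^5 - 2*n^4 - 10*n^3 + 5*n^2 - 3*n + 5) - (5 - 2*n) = -n^5 - 2*n^4 - 10*n^3 + 5*n^2 - n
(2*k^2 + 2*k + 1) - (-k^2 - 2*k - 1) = 3*k^2 + 4*k + 2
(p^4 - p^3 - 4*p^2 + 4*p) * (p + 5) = p^5 + 4*p^4 - 9*p^3 - 16*p^2 + 20*p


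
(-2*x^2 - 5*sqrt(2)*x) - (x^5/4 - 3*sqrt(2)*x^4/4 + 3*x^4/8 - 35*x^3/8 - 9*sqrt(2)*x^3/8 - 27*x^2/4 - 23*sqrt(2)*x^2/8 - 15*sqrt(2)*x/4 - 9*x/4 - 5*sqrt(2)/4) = -x^5/4 - 3*x^4/8 + 3*sqrt(2)*x^4/4 + 9*sqrt(2)*x^3/8 + 35*x^3/8 + 23*sqrt(2)*x^2/8 + 19*x^2/4 - 5*sqrt(2)*x/4 + 9*x/4 + 5*sqrt(2)/4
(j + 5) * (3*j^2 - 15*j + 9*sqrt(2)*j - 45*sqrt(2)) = 3*j^3 + 9*sqrt(2)*j^2 - 75*j - 225*sqrt(2)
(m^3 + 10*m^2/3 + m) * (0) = 0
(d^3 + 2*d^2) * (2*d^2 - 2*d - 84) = 2*d^5 + 2*d^4 - 88*d^3 - 168*d^2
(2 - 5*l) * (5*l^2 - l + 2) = -25*l^3 + 15*l^2 - 12*l + 4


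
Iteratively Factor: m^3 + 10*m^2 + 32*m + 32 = (m + 4)*(m^2 + 6*m + 8) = (m + 4)^2*(m + 2)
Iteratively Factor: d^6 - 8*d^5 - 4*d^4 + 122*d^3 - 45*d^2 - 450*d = (d - 3)*(d^5 - 5*d^4 - 19*d^3 + 65*d^2 + 150*d) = d*(d - 3)*(d^4 - 5*d^3 - 19*d^2 + 65*d + 150) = d*(d - 3)*(d + 3)*(d^3 - 8*d^2 + 5*d + 50) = d*(d - 5)*(d - 3)*(d + 3)*(d^2 - 3*d - 10) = d*(d - 5)^2*(d - 3)*(d + 3)*(d + 2)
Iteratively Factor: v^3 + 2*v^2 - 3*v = (v)*(v^2 + 2*v - 3) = v*(v + 3)*(v - 1)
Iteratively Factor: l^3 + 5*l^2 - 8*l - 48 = (l + 4)*(l^2 + l - 12) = (l + 4)^2*(l - 3)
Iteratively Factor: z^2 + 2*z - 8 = (z - 2)*(z + 4)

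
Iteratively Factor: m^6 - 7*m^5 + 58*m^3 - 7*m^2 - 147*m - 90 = (m + 1)*(m^5 - 8*m^4 + 8*m^3 + 50*m^2 - 57*m - 90) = (m - 3)*(m + 1)*(m^4 - 5*m^3 - 7*m^2 + 29*m + 30) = (m - 3)*(m + 1)^2*(m^3 - 6*m^2 - m + 30) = (m - 3)^2*(m + 1)^2*(m^2 - 3*m - 10) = (m - 5)*(m - 3)^2*(m + 1)^2*(m + 2)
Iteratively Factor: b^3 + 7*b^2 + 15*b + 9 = (b + 3)*(b^2 + 4*b + 3) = (b + 3)^2*(b + 1)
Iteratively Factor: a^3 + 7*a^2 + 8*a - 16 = (a + 4)*(a^2 + 3*a - 4) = (a + 4)^2*(a - 1)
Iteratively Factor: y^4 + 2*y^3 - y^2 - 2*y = (y + 2)*(y^3 - y) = y*(y + 2)*(y^2 - 1) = y*(y + 1)*(y + 2)*(y - 1)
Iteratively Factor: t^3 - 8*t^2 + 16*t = (t - 4)*(t^2 - 4*t) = t*(t - 4)*(t - 4)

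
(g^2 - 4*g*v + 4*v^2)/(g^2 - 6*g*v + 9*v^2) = (g^2 - 4*g*v + 4*v^2)/(g^2 - 6*g*v + 9*v^2)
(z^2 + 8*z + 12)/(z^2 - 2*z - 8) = (z + 6)/(z - 4)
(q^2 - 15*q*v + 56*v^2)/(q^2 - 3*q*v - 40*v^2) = (q - 7*v)/(q + 5*v)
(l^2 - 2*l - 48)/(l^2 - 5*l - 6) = (-l^2 + 2*l + 48)/(-l^2 + 5*l + 6)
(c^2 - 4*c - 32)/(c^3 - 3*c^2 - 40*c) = (c + 4)/(c*(c + 5))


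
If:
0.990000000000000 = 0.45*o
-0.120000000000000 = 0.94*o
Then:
No Solution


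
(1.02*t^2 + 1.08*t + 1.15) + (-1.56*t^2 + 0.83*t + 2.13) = -0.54*t^2 + 1.91*t + 3.28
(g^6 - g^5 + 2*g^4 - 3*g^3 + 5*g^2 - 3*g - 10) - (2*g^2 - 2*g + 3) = g^6 - g^5 + 2*g^4 - 3*g^3 + 3*g^2 - g - 13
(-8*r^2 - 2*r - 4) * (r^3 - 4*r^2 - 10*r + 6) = -8*r^5 + 30*r^4 + 84*r^3 - 12*r^2 + 28*r - 24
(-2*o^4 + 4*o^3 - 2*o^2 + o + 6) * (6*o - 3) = -12*o^5 + 30*o^4 - 24*o^3 + 12*o^2 + 33*o - 18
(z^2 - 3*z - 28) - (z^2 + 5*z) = -8*z - 28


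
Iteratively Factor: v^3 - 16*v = (v + 4)*(v^2 - 4*v) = (v - 4)*(v + 4)*(v)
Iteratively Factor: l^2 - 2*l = (l)*(l - 2)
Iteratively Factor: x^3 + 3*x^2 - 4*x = (x - 1)*(x^2 + 4*x) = x*(x - 1)*(x + 4)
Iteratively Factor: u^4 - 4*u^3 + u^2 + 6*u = (u)*(u^3 - 4*u^2 + u + 6) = u*(u - 2)*(u^2 - 2*u - 3) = u*(u - 2)*(u + 1)*(u - 3)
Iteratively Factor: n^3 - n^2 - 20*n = (n - 5)*(n^2 + 4*n) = n*(n - 5)*(n + 4)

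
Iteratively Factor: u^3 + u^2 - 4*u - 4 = (u + 1)*(u^2 - 4) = (u + 1)*(u + 2)*(u - 2)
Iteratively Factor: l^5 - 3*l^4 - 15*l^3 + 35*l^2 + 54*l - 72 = (l - 1)*(l^4 - 2*l^3 - 17*l^2 + 18*l + 72) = (l - 1)*(l + 3)*(l^3 - 5*l^2 - 2*l + 24) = (l - 3)*(l - 1)*(l + 3)*(l^2 - 2*l - 8) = (l - 3)*(l - 1)*(l + 2)*(l + 3)*(l - 4)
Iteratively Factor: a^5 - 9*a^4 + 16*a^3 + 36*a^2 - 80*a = (a - 2)*(a^4 - 7*a^3 + 2*a^2 + 40*a) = a*(a - 2)*(a^3 - 7*a^2 + 2*a + 40) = a*(a - 2)*(a + 2)*(a^2 - 9*a + 20) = a*(a - 4)*(a - 2)*(a + 2)*(a - 5)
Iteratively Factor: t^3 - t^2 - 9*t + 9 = (t + 3)*(t^2 - 4*t + 3) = (t - 3)*(t + 3)*(t - 1)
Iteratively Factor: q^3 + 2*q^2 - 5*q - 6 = (q + 3)*(q^2 - q - 2) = (q + 1)*(q + 3)*(q - 2)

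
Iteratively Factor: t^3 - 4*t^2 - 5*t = (t)*(t^2 - 4*t - 5) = t*(t + 1)*(t - 5)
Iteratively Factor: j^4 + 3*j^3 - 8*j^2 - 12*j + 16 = (j - 2)*(j^3 + 5*j^2 + 2*j - 8) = (j - 2)*(j + 4)*(j^2 + j - 2) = (j - 2)*(j + 2)*(j + 4)*(j - 1)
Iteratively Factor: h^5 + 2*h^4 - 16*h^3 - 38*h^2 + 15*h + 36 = (h - 4)*(h^4 + 6*h^3 + 8*h^2 - 6*h - 9) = (h - 4)*(h + 3)*(h^3 + 3*h^2 - h - 3) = (h - 4)*(h + 3)^2*(h^2 - 1) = (h - 4)*(h + 1)*(h + 3)^2*(h - 1)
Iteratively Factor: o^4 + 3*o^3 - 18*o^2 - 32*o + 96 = (o + 4)*(o^3 - o^2 - 14*o + 24) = (o + 4)^2*(o^2 - 5*o + 6) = (o - 2)*(o + 4)^2*(o - 3)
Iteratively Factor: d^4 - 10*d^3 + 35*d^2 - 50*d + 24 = (d - 3)*(d^3 - 7*d^2 + 14*d - 8) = (d - 4)*(d - 3)*(d^2 - 3*d + 2) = (d - 4)*(d - 3)*(d - 1)*(d - 2)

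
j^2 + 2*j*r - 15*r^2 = (j - 3*r)*(j + 5*r)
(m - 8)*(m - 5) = m^2 - 13*m + 40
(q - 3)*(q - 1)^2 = q^3 - 5*q^2 + 7*q - 3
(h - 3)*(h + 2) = h^2 - h - 6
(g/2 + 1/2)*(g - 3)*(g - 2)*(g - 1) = g^4/2 - 5*g^3/2 + 5*g^2/2 + 5*g/2 - 3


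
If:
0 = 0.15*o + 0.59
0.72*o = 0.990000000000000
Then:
No Solution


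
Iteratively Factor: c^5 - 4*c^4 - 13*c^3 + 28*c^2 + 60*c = (c)*(c^4 - 4*c^3 - 13*c^2 + 28*c + 60) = c*(c + 2)*(c^3 - 6*c^2 - c + 30) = c*(c - 5)*(c + 2)*(c^2 - c - 6) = c*(c - 5)*(c + 2)^2*(c - 3)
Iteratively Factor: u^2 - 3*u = (u)*(u - 3)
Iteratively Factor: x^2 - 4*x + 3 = (x - 1)*(x - 3)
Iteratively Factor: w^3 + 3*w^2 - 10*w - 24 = (w - 3)*(w^2 + 6*w + 8) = (w - 3)*(w + 2)*(w + 4)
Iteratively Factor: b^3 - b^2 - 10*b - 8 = (b - 4)*(b^2 + 3*b + 2) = (b - 4)*(b + 1)*(b + 2)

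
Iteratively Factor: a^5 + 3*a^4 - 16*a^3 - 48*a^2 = (a + 3)*(a^4 - 16*a^2) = (a - 4)*(a + 3)*(a^3 + 4*a^2) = (a - 4)*(a + 3)*(a + 4)*(a^2) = a*(a - 4)*(a + 3)*(a + 4)*(a)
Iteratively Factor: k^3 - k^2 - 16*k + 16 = (k - 4)*(k^2 + 3*k - 4) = (k - 4)*(k + 4)*(k - 1)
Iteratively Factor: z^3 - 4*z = (z)*(z^2 - 4) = z*(z - 2)*(z + 2)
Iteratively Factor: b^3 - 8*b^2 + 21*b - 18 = (b - 3)*(b^2 - 5*b + 6) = (b - 3)^2*(b - 2)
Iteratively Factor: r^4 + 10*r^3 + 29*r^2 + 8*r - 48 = (r + 3)*(r^3 + 7*r^2 + 8*r - 16) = (r + 3)*(r + 4)*(r^2 + 3*r - 4) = (r - 1)*(r + 3)*(r + 4)*(r + 4)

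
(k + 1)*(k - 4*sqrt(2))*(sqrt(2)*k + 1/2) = sqrt(2)*k^3 - 15*k^2/2 + sqrt(2)*k^2 - 15*k/2 - 2*sqrt(2)*k - 2*sqrt(2)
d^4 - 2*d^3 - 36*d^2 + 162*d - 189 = (d - 3)^3*(d + 7)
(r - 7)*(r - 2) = r^2 - 9*r + 14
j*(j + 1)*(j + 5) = j^3 + 6*j^2 + 5*j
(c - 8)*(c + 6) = c^2 - 2*c - 48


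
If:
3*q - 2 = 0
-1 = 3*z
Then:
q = 2/3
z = -1/3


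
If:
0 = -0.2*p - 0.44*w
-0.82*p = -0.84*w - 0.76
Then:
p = 0.63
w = -0.29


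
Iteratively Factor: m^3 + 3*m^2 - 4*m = (m)*(m^2 + 3*m - 4) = m*(m + 4)*(m - 1)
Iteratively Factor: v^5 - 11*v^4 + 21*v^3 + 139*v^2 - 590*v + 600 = (v - 5)*(v^4 - 6*v^3 - 9*v^2 + 94*v - 120) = (v - 5)*(v - 3)*(v^3 - 3*v^2 - 18*v + 40) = (v - 5)^2*(v - 3)*(v^2 + 2*v - 8) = (v - 5)^2*(v - 3)*(v - 2)*(v + 4)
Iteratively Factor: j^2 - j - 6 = (j + 2)*(j - 3)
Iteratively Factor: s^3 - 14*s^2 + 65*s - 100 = (s - 5)*(s^2 - 9*s + 20) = (s - 5)*(s - 4)*(s - 5)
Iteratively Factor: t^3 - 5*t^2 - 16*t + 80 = (t + 4)*(t^2 - 9*t + 20) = (t - 5)*(t + 4)*(t - 4)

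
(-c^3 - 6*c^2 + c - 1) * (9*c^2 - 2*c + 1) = -9*c^5 - 52*c^4 + 20*c^3 - 17*c^2 + 3*c - 1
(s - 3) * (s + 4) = s^2 + s - 12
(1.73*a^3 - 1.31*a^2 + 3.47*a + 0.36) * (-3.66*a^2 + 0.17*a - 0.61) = -6.3318*a^5 + 5.0887*a^4 - 13.9782*a^3 + 0.0714000000000001*a^2 - 2.0555*a - 0.2196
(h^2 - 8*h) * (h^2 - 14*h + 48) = h^4 - 22*h^3 + 160*h^2 - 384*h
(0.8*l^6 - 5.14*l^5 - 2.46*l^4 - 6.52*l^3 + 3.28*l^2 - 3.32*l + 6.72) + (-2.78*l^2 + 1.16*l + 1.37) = 0.8*l^6 - 5.14*l^5 - 2.46*l^4 - 6.52*l^3 + 0.5*l^2 - 2.16*l + 8.09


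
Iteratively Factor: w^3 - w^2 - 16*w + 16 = (w + 4)*(w^2 - 5*w + 4) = (w - 1)*(w + 4)*(w - 4)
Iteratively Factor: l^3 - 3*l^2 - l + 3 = (l - 1)*(l^2 - 2*l - 3) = (l - 3)*(l - 1)*(l + 1)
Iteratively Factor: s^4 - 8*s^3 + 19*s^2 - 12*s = (s - 4)*(s^3 - 4*s^2 + 3*s) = (s - 4)*(s - 1)*(s^2 - 3*s) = s*(s - 4)*(s - 1)*(s - 3)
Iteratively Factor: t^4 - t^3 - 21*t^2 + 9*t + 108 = (t + 3)*(t^3 - 4*t^2 - 9*t + 36) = (t + 3)^2*(t^2 - 7*t + 12) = (t - 3)*(t + 3)^2*(t - 4)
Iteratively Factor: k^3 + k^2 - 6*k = (k)*(k^2 + k - 6) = k*(k - 2)*(k + 3)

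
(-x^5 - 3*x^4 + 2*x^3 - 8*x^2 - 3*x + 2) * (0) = 0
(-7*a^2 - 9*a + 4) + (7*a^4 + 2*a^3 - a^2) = 7*a^4 + 2*a^3 - 8*a^2 - 9*a + 4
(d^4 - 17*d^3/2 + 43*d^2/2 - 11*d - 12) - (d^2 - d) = d^4 - 17*d^3/2 + 41*d^2/2 - 10*d - 12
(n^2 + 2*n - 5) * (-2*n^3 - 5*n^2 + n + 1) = -2*n^5 - 9*n^4 + n^3 + 28*n^2 - 3*n - 5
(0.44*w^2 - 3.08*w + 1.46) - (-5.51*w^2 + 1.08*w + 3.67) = 5.95*w^2 - 4.16*w - 2.21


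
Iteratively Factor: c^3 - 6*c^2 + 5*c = (c)*(c^2 - 6*c + 5) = c*(c - 5)*(c - 1)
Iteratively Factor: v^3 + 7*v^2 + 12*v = (v)*(v^2 + 7*v + 12) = v*(v + 3)*(v + 4)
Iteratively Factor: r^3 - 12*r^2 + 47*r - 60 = (r - 5)*(r^2 - 7*r + 12) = (r - 5)*(r - 4)*(r - 3)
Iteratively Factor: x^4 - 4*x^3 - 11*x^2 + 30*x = (x + 3)*(x^3 - 7*x^2 + 10*x) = x*(x + 3)*(x^2 - 7*x + 10) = x*(x - 5)*(x + 3)*(x - 2)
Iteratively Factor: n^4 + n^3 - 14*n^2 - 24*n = (n + 3)*(n^3 - 2*n^2 - 8*n) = n*(n + 3)*(n^2 - 2*n - 8) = n*(n - 4)*(n + 3)*(n + 2)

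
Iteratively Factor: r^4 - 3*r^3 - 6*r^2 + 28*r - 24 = (r + 3)*(r^3 - 6*r^2 + 12*r - 8) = (r - 2)*(r + 3)*(r^2 - 4*r + 4) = (r - 2)^2*(r + 3)*(r - 2)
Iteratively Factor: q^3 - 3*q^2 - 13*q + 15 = (q + 3)*(q^2 - 6*q + 5) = (q - 1)*(q + 3)*(q - 5)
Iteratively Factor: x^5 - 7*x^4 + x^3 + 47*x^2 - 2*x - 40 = (x + 1)*(x^4 - 8*x^3 + 9*x^2 + 38*x - 40) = (x - 1)*(x + 1)*(x^3 - 7*x^2 + 2*x + 40) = (x - 5)*(x - 1)*(x + 1)*(x^2 - 2*x - 8) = (x - 5)*(x - 1)*(x + 1)*(x + 2)*(x - 4)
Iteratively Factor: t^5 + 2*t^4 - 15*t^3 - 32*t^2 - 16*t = (t + 1)*(t^4 + t^3 - 16*t^2 - 16*t) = (t + 1)*(t + 4)*(t^3 - 3*t^2 - 4*t) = (t + 1)^2*(t + 4)*(t^2 - 4*t) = (t - 4)*(t + 1)^2*(t + 4)*(t)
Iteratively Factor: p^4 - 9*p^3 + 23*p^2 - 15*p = (p - 1)*(p^3 - 8*p^2 + 15*p) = (p - 3)*(p - 1)*(p^2 - 5*p) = (p - 5)*(p - 3)*(p - 1)*(p)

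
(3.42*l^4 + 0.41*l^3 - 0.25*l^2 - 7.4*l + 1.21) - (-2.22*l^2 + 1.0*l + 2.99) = 3.42*l^4 + 0.41*l^3 + 1.97*l^2 - 8.4*l - 1.78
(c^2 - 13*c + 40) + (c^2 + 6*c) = 2*c^2 - 7*c + 40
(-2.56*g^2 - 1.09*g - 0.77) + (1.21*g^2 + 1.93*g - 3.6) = -1.35*g^2 + 0.84*g - 4.37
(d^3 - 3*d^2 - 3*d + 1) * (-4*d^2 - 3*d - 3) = -4*d^5 + 9*d^4 + 18*d^3 + 14*d^2 + 6*d - 3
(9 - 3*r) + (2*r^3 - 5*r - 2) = 2*r^3 - 8*r + 7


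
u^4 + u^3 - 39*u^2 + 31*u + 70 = (u - 5)*(u - 2)*(u + 1)*(u + 7)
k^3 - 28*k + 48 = (k - 4)*(k - 2)*(k + 6)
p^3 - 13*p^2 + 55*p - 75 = (p - 5)^2*(p - 3)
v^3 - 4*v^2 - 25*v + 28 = (v - 7)*(v - 1)*(v + 4)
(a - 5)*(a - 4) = a^2 - 9*a + 20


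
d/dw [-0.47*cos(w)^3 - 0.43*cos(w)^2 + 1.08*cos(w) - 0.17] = (1.41*cos(w)^2 + 0.86*cos(w) - 1.08)*sin(w)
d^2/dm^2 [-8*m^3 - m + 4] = -48*m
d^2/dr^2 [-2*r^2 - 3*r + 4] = -4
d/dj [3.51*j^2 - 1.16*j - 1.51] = 7.02*j - 1.16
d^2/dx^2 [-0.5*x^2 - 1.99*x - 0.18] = -1.00000000000000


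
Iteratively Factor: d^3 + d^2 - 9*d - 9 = (d + 1)*(d^2 - 9) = (d + 1)*(d + 3)*(d - 3)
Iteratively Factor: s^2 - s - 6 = (s - 3)*(s + 2)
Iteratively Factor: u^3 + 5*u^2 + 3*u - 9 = (u + 3)*(u^2 + 2*u - 3) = (u + 3)^2*(u - 1)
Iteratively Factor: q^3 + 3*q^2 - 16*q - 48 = (q - 4)*(q^2 + 7*q + 12) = (q - 4)*(q + 4)*(q + 3)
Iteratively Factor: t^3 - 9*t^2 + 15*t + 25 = (t - 5)*(t^2 - 4*t - 5) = (t - 5)^2*(t + 1)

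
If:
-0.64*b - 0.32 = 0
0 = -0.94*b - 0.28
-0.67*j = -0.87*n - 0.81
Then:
No Solution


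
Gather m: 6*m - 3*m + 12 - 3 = 3*m + 9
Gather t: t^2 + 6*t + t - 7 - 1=t^2 + 7*t - 8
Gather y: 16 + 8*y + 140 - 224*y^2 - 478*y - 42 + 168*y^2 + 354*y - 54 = -56*y^2 - 116*y + 60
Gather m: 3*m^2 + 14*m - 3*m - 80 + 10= 3*m^2 + 11*m - 70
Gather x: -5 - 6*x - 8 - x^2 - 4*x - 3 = -x^2 - 10*x - 16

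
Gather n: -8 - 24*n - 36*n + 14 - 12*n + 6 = 12 - 72*n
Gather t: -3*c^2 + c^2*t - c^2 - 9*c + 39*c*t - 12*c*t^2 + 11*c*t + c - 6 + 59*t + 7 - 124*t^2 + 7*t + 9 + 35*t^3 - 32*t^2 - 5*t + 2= -4*c^2 - 8*c + 35*t^3 + t^2*(-12*c - 156) + t*(c^2 + 50*c + 61) + 12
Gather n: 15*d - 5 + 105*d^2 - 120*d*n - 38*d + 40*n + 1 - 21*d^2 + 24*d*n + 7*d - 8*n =84*d^2 - 16*d + n*(32 - 96*d) - 4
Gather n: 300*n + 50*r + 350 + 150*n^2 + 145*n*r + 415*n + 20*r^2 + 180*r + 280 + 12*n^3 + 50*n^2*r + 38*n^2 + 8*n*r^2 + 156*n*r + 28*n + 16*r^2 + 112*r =12*n^3 + n^2*(50*r + 188) + n*(8*r^2 + 301*r + 743) + 36*r^2 + 342*r + 630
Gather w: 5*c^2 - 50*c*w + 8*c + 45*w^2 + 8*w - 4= 5*c^2 + 8*c + 45*w^2 + w*(8 - 50*c) - 4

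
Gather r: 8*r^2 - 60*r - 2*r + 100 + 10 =8*r^2 - 62*r + 110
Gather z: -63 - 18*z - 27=-18*z - 90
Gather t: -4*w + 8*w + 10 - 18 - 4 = 4*w - 12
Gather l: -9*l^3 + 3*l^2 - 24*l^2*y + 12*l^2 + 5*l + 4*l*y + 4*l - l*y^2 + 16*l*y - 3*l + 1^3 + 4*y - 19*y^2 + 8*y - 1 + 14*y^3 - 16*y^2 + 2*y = -9*l^3 + l^2*(15 - 24*y) + l*(-y^2 + 20*y + 6) + 14*y^3 - 35*y^2 + 14*y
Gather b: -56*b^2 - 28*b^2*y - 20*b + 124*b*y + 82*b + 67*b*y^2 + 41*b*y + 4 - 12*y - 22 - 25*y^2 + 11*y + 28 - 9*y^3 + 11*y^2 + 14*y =b^2*(-28*y - 56) + b*(67*y^2 + 165*y + 62) - 9*y^3 - 14*y^2 + 13*y + 10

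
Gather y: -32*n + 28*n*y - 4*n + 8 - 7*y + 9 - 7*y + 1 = -36*n + y*(28*n - 14) + 18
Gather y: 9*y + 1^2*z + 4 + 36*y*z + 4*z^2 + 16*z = y*(36*z + 9) + 4*z^2 + 17*z + 4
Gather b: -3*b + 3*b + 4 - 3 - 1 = 0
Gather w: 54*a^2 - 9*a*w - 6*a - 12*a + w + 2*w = 54*a^2 - 18*a + w*(3 - 9*a)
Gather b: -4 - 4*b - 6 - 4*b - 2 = -8*b - 12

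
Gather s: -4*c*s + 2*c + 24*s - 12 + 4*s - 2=2*c + s*(28 - 4*c) - 14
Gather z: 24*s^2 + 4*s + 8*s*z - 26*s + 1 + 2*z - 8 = 24*s^2 - 22*s + z*(8*s + 2) - 7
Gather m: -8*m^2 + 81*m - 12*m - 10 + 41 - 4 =-8*m^2 + 69*m + 27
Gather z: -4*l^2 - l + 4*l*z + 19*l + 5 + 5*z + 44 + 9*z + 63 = -4*l^2 + 18*l + z*(4*l + 14) + 112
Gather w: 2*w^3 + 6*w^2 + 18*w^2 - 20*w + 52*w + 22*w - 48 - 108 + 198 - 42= 2*w^3 + 24*w^2 + 54*w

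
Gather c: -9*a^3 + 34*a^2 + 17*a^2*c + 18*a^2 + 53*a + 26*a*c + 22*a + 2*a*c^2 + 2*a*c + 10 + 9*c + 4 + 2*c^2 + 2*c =-9*a^3 + 52*a^2 + 75*a + c^2*(2*a + 2) + c*(17*a^2 + 28*a + 11) + 14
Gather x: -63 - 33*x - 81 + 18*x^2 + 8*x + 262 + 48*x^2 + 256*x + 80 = 66*x^2 + 231*x + 198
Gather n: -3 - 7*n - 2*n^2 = -2*n^2 - 7*n - 3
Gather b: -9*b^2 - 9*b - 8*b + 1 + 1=-9*b^2 - 17*b + 2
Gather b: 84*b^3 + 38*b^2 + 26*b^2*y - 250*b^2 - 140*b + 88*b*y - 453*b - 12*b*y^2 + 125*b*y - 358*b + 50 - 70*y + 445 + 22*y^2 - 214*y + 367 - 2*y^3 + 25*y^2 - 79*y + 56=84*b^3 + b^2*(26*y - 212) + b*(-12*y^2 + 213*y - 951) - 2*y^3 + 47*y^2 - 363*y + 918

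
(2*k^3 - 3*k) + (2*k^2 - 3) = 2*k^3 + 2*k^2 - 3*k - 3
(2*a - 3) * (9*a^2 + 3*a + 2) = 18*a^3 - 21*a^2 - 5*a - 6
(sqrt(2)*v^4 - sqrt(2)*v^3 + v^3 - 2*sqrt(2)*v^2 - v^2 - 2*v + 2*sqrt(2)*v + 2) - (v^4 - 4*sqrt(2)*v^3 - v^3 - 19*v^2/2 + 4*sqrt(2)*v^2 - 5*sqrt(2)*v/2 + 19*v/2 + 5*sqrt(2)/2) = -v^4 + sqrt(2)*v^4 + 2*v^3 + 3*sqrt(2)*v^3 - 6*sqrt(2)*v^2 + 17*v^2/2 - 23*v/2 + 9*sqrt(2)*v/2 - 5*sqrt(2)/2 + 2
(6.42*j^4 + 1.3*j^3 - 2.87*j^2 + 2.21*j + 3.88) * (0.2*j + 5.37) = 1.284*j^5 + 34.7354*j^4 + 6.407*j^3 - 14.9699*j^2 + 12.6437*j + 20.8356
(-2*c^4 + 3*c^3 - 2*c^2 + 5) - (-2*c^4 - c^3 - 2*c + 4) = 4*c^3 - 2*c^2 + 2*c + 1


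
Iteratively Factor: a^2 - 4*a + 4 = (a - 2)*(a - 2)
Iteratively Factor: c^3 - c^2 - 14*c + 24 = (c - 2)*(c^2 + c - 12) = (c - 3)*(c - 2)*(c + 4)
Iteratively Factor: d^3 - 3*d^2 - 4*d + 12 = (d - 3)*(d^2 - 4) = (d - 3)*(d + 2)*(d - 2)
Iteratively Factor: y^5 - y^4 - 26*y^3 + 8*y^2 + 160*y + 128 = (y + 2)*(y^4 - 3*y^3 - 20*y^2 + 48*y + 64) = (y + 1)*(y + 2)*(y^3 - 4*y^2 - 16*y + 64) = (y + 1)*(y + 2)*(y + 4)*(y^2 - 8*y + 16) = (y - 4)*(y + 1)*(y + 2)*(y + 4)*(y - 4)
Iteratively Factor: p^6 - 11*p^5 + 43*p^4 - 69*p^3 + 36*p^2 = (p - 3)*(p^5 - 8*p^4 + 19*p^3 - 12*p^2) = p*(p - 3)*(p^4 - 8*p^3 + 19*p^2 - 12*p) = p*(p - 3)^2*(p^3 - 5*p^2 + 4*p) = p*(p - 4)*(p - 3)^2*(p^2 - p) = p*(p - 4)*(p - 3)^2*(p - 1)*(p)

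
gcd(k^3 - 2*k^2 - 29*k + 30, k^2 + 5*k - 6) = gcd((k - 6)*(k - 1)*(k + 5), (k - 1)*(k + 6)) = k - 1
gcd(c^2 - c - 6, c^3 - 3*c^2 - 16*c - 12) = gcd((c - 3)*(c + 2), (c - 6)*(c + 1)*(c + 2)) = c + 2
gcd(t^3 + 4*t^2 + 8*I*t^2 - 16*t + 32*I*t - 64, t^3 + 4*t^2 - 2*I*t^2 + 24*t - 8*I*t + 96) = t^2 + t*(4 + 4*I) + 16*I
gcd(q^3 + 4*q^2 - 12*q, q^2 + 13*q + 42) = q + 6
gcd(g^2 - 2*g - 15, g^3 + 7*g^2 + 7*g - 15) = g + 3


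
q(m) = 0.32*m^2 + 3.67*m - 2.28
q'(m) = 0.64*m + 3.67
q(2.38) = 8.27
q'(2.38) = 5.19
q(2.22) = 7.44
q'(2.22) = 5.09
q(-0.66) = -4.56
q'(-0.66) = 3.25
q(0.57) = -0.08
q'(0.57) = 4.03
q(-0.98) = -5.57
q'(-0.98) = 3.04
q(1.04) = 1.88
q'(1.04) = 4.34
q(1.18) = 2.50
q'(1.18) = 4.43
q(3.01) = 11.67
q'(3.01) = 5.60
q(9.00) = 56.67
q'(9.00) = 9.43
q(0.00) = -2.28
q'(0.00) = 3.67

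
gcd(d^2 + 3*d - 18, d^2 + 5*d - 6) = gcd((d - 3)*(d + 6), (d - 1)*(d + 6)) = d + 6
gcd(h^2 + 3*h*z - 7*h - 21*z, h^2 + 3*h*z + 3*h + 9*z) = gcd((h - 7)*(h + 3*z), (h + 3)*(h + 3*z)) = h + 3*z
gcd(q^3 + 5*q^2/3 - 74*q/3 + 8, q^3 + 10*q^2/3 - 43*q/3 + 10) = q + 6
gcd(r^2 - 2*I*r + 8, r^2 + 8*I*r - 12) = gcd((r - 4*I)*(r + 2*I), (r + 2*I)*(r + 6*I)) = r + 2*I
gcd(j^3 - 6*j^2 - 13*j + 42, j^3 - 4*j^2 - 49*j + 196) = j - 7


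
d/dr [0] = 0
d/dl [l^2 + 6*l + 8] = 2*l + 6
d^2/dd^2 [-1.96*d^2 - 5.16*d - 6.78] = -3.92000000000000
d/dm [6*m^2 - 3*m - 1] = 12*m - 3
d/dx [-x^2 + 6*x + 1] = 6 - 2*x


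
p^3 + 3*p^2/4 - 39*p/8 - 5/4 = (p - 2)*(p + 1/4)*(p + 5/2)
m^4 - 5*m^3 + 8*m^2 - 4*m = m*(m - 2)^2*(m - 1)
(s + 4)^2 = s^2 + 8*s + 16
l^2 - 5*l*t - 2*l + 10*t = (l - 2)*(l - 5*t)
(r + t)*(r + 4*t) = r^2 + 5*r*t + 4*t^2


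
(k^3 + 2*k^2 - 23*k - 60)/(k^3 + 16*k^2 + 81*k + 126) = (k^2 - k - 20)/(k^2 + 13*k + 42)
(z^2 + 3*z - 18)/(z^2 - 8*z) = (z^2 + 3*z - 18)/(z*(z - 8))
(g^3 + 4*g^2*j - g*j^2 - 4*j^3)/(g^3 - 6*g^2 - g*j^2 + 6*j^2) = (g + 4*j)/(g - 6)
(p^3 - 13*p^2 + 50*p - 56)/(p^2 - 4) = (p^2 - 11*p + 28)/(p + 2)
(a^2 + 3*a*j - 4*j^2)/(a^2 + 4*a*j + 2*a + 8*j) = (a - j)/(a + 2)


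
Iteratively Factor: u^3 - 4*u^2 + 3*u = (u)*(u^2 - 4*u + 3) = u*(u - 1)*(u - 3)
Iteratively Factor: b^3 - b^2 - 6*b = (b)*(b^2 - b - 6) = b*(b - 3)*(b + 2)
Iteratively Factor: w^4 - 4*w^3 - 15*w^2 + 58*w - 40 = (w - 1)*(w^3 - 3*w^2 - 18*w + 40) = (w - 5)*(w - 1)*(w^2 + 2*w - 8) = (w - 5)*(w - 1)*(w + 4)*(w - 2)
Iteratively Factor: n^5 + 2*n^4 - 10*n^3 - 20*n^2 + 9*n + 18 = (n + 3)*(n^4 - n^3 - 7*n^2 + n + 6) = (n - 1)*(n + 3)*(n^3 - 7*n - 6) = (n - 1)*(n + 2)*(n + 3)*(n^2 - 2*n - 3) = (n - 3)*(n - 1)*(n + 2)*(n + 3)*(n + 1)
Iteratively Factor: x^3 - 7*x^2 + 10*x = (x - 2)*(x^2 - 5*x) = x*(x - 2)*(x - 5)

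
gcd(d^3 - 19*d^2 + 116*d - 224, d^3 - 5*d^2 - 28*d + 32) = d - 8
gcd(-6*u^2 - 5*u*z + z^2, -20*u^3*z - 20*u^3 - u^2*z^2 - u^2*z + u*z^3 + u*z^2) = 1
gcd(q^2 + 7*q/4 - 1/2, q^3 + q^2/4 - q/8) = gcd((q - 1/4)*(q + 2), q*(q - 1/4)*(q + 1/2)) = q - 1/4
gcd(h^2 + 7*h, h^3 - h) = h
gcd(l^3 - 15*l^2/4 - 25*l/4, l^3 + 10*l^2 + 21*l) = l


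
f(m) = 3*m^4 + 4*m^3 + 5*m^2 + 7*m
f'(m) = 12*m^3 + 12*m^2 + 10*m + 7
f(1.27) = 32.95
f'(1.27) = 63.64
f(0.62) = 7.66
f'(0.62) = 20.67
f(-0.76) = -3.19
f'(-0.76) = 1.06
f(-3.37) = 267.04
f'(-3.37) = -349.69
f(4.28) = 1441.85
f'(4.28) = 1210.45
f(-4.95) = 1403.83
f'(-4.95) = -1203.92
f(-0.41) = -2.22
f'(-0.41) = 4.09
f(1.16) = 26.52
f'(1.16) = 53.48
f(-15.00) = 139395.00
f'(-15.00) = -37943.00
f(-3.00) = 159.00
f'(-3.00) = -239.00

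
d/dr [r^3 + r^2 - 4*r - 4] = 3*r^2 + 2*r - 4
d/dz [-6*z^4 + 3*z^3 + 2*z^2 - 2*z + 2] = -24*z^3 + 9*z^2 + 4*z - 2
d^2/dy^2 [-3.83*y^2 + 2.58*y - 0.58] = -7.66000000000000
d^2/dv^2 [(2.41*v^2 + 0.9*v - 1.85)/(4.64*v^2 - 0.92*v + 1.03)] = (59.328896*v^3 - 308.085792*v^2 + 21.576*v + 21.370578)/(99.897344*v^6 - 59.421696*v^5 + 78.308352*v^4 - 27.159872*v^3 + 17.383104*v^2 - 2.928084*v + 1.092727)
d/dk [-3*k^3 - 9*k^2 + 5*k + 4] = -9*k^2 - 18*k + 5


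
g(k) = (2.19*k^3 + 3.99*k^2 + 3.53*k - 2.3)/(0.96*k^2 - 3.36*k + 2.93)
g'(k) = (3.36 - 1.92*k)*(2.19*k^3 + 3.99*k^2 + 3.53*k - 2.3)/(0.96*k^2 - 3.36*k + 2.93)^2 + (6.57*k^2 + 7.98*k + 3.53)/(0.96*k^2 - 3.36*k + 2.93) = (2.1024*k^4 - 14.7168*k^3 + 2.4549*k^2 + 27.7974*k + 2.6149)/(0.9216*k^4 - 6.4512*k^3 + 16.9152*k^2 - 19.6896*k + 8.5849)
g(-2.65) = -1.31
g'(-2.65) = 0.94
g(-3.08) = -1.76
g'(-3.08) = 1.12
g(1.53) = 556.30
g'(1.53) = 7297.56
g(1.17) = 34.51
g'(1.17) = 192.65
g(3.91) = 45.52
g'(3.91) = -11.99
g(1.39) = 141.56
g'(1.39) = 1093.95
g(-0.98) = -0.56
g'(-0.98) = -0.13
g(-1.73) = -0.67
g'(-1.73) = 0.42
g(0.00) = -0.78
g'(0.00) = 0.30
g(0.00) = -0.78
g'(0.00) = 0.30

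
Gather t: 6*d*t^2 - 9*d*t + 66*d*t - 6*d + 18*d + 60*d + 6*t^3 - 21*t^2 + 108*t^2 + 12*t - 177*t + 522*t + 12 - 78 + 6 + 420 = 72*d + 6*t^3 + t^2*(6*d + 87) + t*(57*d + 357) + 360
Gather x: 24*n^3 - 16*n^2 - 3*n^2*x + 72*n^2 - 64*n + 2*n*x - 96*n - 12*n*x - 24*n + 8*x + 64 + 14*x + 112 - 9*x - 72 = 24*n^3 + 56*n^2 - 184*n + x*(-3*n^2 - 10*n + 13) + 104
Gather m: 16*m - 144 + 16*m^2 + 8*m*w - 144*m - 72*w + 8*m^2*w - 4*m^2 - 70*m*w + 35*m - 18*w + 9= m^2*(8*w + 12) + m*(-62*w - 93) - 90*w - 135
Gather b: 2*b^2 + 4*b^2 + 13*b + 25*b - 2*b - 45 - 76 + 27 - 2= 6*b^2 + 36*b - 96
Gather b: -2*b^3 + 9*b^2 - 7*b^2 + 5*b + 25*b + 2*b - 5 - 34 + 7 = -2*b^3 + 2*b^2 + 32*b - 32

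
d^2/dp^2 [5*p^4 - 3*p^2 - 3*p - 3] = 60*p^2 - 6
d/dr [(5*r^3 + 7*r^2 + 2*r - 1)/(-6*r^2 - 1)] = (-30*r^4 - 3*r^2 - 26*r - 2)/(36*r^4 + 12*r^2 + 1)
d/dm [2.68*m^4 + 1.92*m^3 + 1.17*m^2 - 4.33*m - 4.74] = 10.72*m^3 + 5.76*m^2 + 2.34*m - 4.33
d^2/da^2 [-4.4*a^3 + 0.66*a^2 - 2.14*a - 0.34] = 1.32 - 26.4*a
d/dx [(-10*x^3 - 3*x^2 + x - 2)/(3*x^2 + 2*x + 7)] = (-30*x^4 - 40*x^3 - 219*x^2 - 30*x + 11)/(9*x^4 + 12*x^3 + 46*x^2 + 28*x + 49)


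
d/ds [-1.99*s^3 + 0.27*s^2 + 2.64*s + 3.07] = -5.97*s^2 + 0.54*s + 2.64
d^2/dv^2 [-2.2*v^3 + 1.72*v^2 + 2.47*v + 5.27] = 3.44 - 13.2*v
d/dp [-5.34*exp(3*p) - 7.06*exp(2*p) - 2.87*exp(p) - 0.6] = (-16.02*exp(2*p) - 14.12*exp(p) - 2.87)*exp(p)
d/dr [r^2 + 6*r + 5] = 2*r + 6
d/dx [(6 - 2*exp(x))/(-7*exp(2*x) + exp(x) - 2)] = 2*(-(exp(x) - 3)*(14*exp(x) - 1) + 7*exp(2*x) - exp(x) + 2)*exp(x)/(7*exp(2*x) - exp(x) + 2)^2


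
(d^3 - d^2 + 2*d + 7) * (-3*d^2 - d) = -3*d^5 + 2*d^4 - 5*d^3 - 23*d^2 - 7*d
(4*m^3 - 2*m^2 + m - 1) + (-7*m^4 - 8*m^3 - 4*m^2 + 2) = -7*m^4 - 4*m^3 - 6*m^2 + m + 1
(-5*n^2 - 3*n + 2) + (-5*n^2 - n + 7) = -10*n^2 - 4*n + 9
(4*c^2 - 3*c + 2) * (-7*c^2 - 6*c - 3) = -28*c^4 - 3*c^3 - 8*c^2 - 3*c - 6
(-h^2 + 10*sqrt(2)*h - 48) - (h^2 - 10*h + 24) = -2*h^2 + 10*h + 10*sqrt(2)*h - 72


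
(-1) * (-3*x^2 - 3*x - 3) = 3*x^2 + 3*x + 3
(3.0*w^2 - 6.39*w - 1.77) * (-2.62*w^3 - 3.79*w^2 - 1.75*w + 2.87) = -7.86*w^5 + 5.3718*w^4 + 23.6055*w^3 + 26.5008*w^2 - 15.2418*w - 5.0799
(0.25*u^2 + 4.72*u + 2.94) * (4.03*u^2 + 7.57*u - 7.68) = 1.0075*u^4 + 20.9141*u^3 + 45.6586*u^2 - 13.9938*u - 22.5792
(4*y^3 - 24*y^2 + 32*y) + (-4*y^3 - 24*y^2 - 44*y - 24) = -48*y^2 - 12*y - 24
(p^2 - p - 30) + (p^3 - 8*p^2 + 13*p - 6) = p^3 - 7*p^2 + 12*p - 36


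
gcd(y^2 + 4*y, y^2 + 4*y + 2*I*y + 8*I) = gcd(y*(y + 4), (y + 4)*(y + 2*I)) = y + 4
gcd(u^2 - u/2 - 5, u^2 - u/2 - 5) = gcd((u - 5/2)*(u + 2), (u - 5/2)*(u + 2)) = u^2 - u/2 - 5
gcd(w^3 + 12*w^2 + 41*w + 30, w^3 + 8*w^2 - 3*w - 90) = w^2 + 11*w + 30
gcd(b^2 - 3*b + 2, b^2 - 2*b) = b - 2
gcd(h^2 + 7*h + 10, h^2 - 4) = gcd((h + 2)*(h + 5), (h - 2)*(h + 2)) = h + 2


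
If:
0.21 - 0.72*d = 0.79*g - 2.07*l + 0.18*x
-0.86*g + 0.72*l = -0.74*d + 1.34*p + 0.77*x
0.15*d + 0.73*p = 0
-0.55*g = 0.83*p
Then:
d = 0.652389132182502*x + 0.0673640898627291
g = 0.202297501760203*x + 0.0208887401940468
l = 0.391079807517856*x - 0.0700462563021923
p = -0.134052561407363*x - 0.0138419362731635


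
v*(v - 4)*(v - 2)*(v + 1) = v^4 - 5*v^3 + 2*v^2 + 8*v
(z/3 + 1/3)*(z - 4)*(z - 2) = z^3/3 - 5*z^2/3 + 2*z/3 + 8/3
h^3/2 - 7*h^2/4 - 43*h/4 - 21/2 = (h/2 + 1)*(h - 7)*(h + 3/2)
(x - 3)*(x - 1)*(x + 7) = x^3 + 3*x^2 - 25*x + 21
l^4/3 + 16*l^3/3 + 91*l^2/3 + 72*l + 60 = (l/3 + 1)*(l + 2)*(l + 5)*(l + 6)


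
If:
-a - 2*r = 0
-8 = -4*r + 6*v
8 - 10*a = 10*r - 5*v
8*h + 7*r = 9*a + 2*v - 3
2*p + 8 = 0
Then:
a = 1/5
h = -33/80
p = -4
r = -1/10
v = -7/5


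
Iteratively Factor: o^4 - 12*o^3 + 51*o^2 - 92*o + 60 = (o - 2)*(o^3 - 10*o^2 + 31*o - 30) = (o - 5)*(o - 2)*(o^2 - 5*o + 6) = (o - 5)*(o - 3)*(o - 2)*(o - 2)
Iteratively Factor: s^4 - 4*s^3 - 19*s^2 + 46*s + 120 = (s - 5)*(s^3 + s^2 - 14*s - 24) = (s - 5)*(s + 2)*(s^2 - s - 12) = (s - 5)*(s - 4)*(s + 2)*(s + 3)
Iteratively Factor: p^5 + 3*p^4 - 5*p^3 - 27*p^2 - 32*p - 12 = (p - 3)*(p^4 + 6*p^3 + 13*p^2 + 12*p + 4) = (p - 3)*(p + 2)*(p^3 + 4*p^2 + 5*p + 2) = (p - 3)*(p + 2)^2*(p^2 + 2*p + 1) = (p - 3)*(p + 1)*(p + 2)^2*(p + 1)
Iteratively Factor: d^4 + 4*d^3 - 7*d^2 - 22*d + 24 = (d + 4)*(d^3 - 7*d + 6) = (d + 3)*(d + 4)*(d^2 - 3*d + 2) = (d - 2)*(d + 3)*(d + 4)*(d - 1)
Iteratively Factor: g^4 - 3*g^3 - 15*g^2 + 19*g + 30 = (g + 3)*(g^3 - 6*g^2 + 3*g + 10) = (g + 1)*(g + 3)*(g^2 - 7*g + 10) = (g - 2)*(g + 1)*(g + 3)*(g - 5)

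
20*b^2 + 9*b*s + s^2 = (4*b + s)*(5*b + s)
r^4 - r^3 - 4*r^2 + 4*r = r*(r - 2)*(r - 1)*(r + 2)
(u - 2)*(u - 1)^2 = u^3 - 4*u^2 + 5*u - 2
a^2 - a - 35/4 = (a - 7/2)*(a + 5/2)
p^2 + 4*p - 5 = (p - 1)*(p + 5)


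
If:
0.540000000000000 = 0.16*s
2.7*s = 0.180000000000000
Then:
No Solution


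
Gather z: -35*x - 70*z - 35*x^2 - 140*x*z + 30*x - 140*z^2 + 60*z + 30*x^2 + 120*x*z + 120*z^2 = -5*x^2 - 5*x - 20*z^2 + z*(-20*x - 10)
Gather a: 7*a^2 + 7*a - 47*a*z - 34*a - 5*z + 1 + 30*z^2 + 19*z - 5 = 7*a^2 + a*(-47*z - 27) + 30*z^2 + 14*z - 4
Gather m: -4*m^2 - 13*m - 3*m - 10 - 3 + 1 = -4*m^2 - 16*m - 12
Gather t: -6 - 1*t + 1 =-t - 5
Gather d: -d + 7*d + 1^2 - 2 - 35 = 6*d - 36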